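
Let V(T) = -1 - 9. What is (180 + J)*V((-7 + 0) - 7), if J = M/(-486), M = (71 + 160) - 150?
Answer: -5395/3 ≈ -1798.3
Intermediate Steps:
M = 81 (M = 231 - 150 = 81)
V(T) = -10
J = -1/6 (J = 81/(-486) = 81*(-1/486) = -1/6 ≈ -0.16667)
(180 + J)*V((-7 + 0) - 7) = (180 - 1/6)*(-10) = (1079/6)*(-10) = -5395/3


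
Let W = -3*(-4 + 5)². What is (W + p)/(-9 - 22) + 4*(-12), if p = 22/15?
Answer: -22297/465 ≈ -47.951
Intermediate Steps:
p = 22/15 (p = 22*(1/15) = 22/15 ≈ 1.4667)
W = -3 (W = -3*1² = -3*1 = -3)
(W + p)/(-9 - 22) + 4*(-12) = (-3 + 22/15)/(-9 - 22) + 4*(-12) = -23/15/(-31) - 48 = -23/15*(-1/31) - 48 = 23/465 - 48 = -22297/465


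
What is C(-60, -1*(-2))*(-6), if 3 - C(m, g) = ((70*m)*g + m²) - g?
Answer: -28830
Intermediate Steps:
C(m, g) = 3 + g - m² - 70*g*m (C(m, g) = 3 - (((70*m)*g + m²) - g) = 3 - ((70*g*m + m²) - g) = 3 - ((m² + 70*g*m) - g) = 3 - (m² - g + 70*g*m) = 3 + (g - m² - 70*g*m) = 3 + g - m² - 70*g*m)
C(-60, -1*(-2))*(-6) = (3 - 1*(-2) - 1*(-60)² - 70*(-1*(-2))*(-60))*(-6) = (3 + 2 - 1*3600 - 70*2*(-60))*(-6) = (3 + 2 - 3600 + 8400)*(-6) = 4805*(-6) = -28830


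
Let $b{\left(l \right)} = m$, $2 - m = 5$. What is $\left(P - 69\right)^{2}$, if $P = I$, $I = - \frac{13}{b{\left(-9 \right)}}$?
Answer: $\frac{37636}{9} \approx 4181.8$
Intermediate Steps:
$m = -3$ ($m = 2 - 5 = -3$)
$b{\left(l \right)} = -3$
$I = \frac{13}{3}$ ($I = - \frac{13}{-3} = \left(-13\right) \left(- \frac{1}{3}\right) = \frac{13}{3} \approx 4.3333$)
$P = \frac{13}{3} \approx 4.3333$
$\left(P - 69\right)^{2} = \left(\frac{13}{3} - 69\right)^{2} = \left(- \frac{194}{3}\right)^{2} = \frac{37636}{9}$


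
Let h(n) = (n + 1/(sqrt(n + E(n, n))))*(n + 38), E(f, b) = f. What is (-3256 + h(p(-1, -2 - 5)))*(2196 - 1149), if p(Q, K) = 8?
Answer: -6023391/2 ≈ -3.0117e+6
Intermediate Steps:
h(n) = (38 + n)*(n + sqrt(2)/(2*sqrt(n))) (h(n) = (n + 1/(sqrt(n + n)))*(n + 38) = (n + 1/(sqrt(2*n)))*(38 + n) = (n + 1/(sqrt(2)*sqrt(n)))*(38 + n) = (n + sqrt(2)/(2*sqrt(n)))*(38 + n) = (38 + n)*(n + sqrt(2)/(2*sqrt(n))))
(-3256 + h(p(-1, -2 - 5)))*(2196 - 1149) = (-3256 + sqrt(2)*(38 + 8 + sqrt(2)*8**(3/2)*(38 + 8))/(2*sqrt(8)))*(2196 - 1149) = (-3256 + sqrt(2)*(sqrt(2)/4)*(38 + 8 + sqrt(2)*(16*sqrt(2))*46)/2)*1047 = (-3256 + sqrt(2)*(sqrt(2)/4)*(38 + 8 + 1472)/2)*1047 = (-3256 + (1/2)*sqrt(2)*(sqrt(2)/4)*1518)*1047 = (-3256 + 759/2)*1047 = -5753/2*1047 = -6023391/2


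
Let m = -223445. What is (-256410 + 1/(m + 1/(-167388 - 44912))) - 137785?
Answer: -18699575447438995/47437373501 ≈ -3.9420e+5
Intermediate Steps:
(-256410 + 1/(m + 1/(-167388 - 44912))) - 137785 = (-256410 + 1/(-223445 + 1/(-167388 - 44912))) - 137785 = (-256410 + 1/(-223445 + 1/(-212300))) - 137785 = (-256410 + 1/(-223445 - 1/212300)) - 137785 = (-256410 + 1/(-47437373501/212300)) - 137785 = (-256410 - 212300/47437373501) - 137785 = -12163416939603710/47437373501 - 137785 = -18699575447438995/47437373501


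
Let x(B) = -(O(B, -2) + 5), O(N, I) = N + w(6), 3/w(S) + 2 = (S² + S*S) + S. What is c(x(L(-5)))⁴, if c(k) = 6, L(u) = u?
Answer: 1296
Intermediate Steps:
w(S) = 3/(-2 + S + 2*S²) (w(S) = 3/(-2 + ((S² + S*S) + S)) = 3/(-2 + ((S² + S²) + S)) = 3/(-2 + (2*S² + S)) = 3/(-2 + (S + 2*S²)) = 3/(-2 + S + 2*S²))
O(N, I) = 3/76 + N (O(N, I) = N + 3/(-2 + 6 + 2*6²) = N + 3/(-2 + 6 + 2*36) = N + 3/(-2 + 6 + 72) = N + 3/76 = 3/76 + N)
x(B) = -383/76 - B (x(B) = -((3/76 + B) + 5) = -(383/76 + B) = -383/76 - B)
c(x(L(-5)))⁴ = 6⁴ = 1296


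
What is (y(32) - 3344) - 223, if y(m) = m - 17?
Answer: -3552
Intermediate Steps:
y(m) = -17 + m
(y(32) - 3344) - 223 = ((-17 + 32) - 3344) - 223 = (15 - 3344) - 223 = -3329 - 223 = -3552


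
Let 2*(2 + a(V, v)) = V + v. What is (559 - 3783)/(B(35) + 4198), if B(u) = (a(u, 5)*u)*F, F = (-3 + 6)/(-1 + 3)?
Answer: -3224/5143 ≈ -0.62687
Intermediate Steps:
F = 3/2 ≈ 1.5000
a(V, v) = -2 + V/2 + v/2 (a(V, v) = -2 + (V + v)/2 = -2 + (V/2 + v/2) = -2 + V/2 + v/2)
B(u) = 3*u*(½ + u/2)/2 (B(u) = ((-2 + u/2 + (½)*5)*u)*(3/2) = ((-2 + u/2 + 5/2)*u)*(3/2) = ((½ + u/2)*u)*(3/2) = (u*(½ + u/2))*(3/2) = 3*u*(½ + u/2)/2)
(559 - 3783)/(B(35) + 4198) = (559 - 3783)/((¾)*35*(1 + 35) + 4198) = -3224/((¾)*35*36 + 4198) = -3224/(945 + 4198) = -3224/5143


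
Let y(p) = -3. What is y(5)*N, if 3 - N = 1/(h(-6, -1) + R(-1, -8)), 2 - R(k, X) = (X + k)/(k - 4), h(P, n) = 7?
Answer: -103/12 ≈ -8.5833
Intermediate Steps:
R(k, X) = 2 - (X + k)/(-4 + k) (R(k, X) = 2 - (X + k)/(k - 4) = 2 - (X + k)/(-4 + k))
N = 103/36 (N = 3 - 1/(7 + (-8 - 1 - 1*(-8))/(-4 - 1)) = 3 - 1/(7 + (-8 - 1 + 8)/(-5)) = 3 - 1/(7 - 1/5*(-1)) = 3 - 1/(7 + 1/5) = 3 - 1/36/5 = 3 - 1*5/36 = 3 - 5/36 = 103/36 ≈ 2.8611)
y(5)*N = -3*103/36 = -103/12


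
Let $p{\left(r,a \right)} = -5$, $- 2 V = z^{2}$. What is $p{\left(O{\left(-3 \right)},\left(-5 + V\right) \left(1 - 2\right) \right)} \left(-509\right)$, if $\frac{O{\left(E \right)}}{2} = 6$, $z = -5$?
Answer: $2545$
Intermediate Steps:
$O{\left(E \right)} = 12$ ($O{\left(E \right)} = 2 \cdot 6 = 12$)
$V = - \frac{25}{2}$ ($V = - \frac{\left(-5\right)^{2}}{2} = \left(- \frac{1}{2}\right) 25 = - \frac{25}{2} \approx -12.5$)
$p{\left(O{\left(-3 \right)},\left(-5 + V\right) \left(1 - 2\right) \right)} \left(-509\right) = \left(-5\right) \left(-509\right) = 2545$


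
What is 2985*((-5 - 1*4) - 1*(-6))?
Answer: -8955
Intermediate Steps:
2985*((-5 - 1*4) - 1*(-6)) = 2985*((-5 - 4) + 6) = 2985*(-9 + 6) = 2985*(-3) = -8955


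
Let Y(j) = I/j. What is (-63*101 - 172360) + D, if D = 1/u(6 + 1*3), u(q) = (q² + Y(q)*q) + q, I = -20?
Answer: -12510609/70 ≈ -1.7872e+5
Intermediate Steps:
Y(j) = -20/j
u(q) = -20 + q + q² (u(q) = (q² + (-20/q)*q) + q = (q² - 20) + q = (-20 + q²) + q = -20 + q + q²)
D = 1/70 (D = 1/(-20 + (6 + 1*3)*(1 + (6 + 1*3))) = 1/(-20 + (6 + 3)*(1 + (6 + 3))) = 1/(-20 + 9*(1 + 9)) = 1/(-20 + 9*10) = 1/(-20 + 90) = 1/70 ≈ 0.014286)
(-63*101 - 172360) + D = (-63*101 - 172360) + 1/70 = (-6363 - 172360) + 1/70 = -178723 + 1/70 = -12510609/70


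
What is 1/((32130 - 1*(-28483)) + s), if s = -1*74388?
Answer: -1/13775 ≈ -7.2595e-5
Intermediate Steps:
s = -74388
1/((32130 - 1*(-28483)) + s) = 1/((32130 - 1*(-28483)) - 74388) = 1/((32130 + 28483) - 74388) = 1/(60613 - 74388) = 1/(-13775) = -1/13775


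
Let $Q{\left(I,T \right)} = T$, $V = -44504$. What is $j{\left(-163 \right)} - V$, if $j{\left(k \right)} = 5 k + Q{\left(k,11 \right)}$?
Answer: $43700$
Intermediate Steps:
$j{\left(k \right)} = 11 + 5 k$ ($j{\left(k \right)} = 5 k + 11 = 11 + 5 k$)
$j{\left(-163 \right)} - V = \left(11 + 5 \left(-163\right)\right) - -44504 = \left(11 - 815\right) + 44504 = -804 + 44504 = 43700$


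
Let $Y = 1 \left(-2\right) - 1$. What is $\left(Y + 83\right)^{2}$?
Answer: $6400$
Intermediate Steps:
$Y = -3$ ($Y = -2 - 1 = -3$)
$\left(Y + 83\right)^{2} = \left(-3 + 83\right)^{2} = 80^{2} = 6400$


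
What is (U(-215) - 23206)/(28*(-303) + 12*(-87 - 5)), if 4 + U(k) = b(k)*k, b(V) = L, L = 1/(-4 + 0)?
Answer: 30875/12784 ≈ 2.4151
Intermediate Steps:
L = -¼ (L = 1/(-4) = -¼ ≈ -0.25000)
b(V) = -¼
U(k) = -4 - k/4
(U(-215) - 23206)/(28*(-303) + 12*(-87 - 5)) = ((-4 - ¼*(-215)) - 23206)/(28*(-303) + 12*(-87 - 5)) = ((-4 + 215/4) - 23206)/(-8484 + 12*(-92)) = (199/4 - 23206)/(-8484 - 1104) = -92625/4/(-9588) = -92625/4*(-1/9588) = 30875/12784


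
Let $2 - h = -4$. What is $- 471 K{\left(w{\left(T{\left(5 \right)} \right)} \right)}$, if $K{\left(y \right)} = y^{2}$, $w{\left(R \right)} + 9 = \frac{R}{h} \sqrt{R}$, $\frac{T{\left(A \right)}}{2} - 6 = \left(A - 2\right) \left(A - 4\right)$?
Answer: $-114453 + 76302 \sqrt{2} \approx -6545.7$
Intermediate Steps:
$h = 6$ ($h = 2 - -4 = 2 + 4 = 6$)
$T{\left(A \right)} = 12 + 2 \left(-4 + A\right) \left(-2 + A\right)$ ($T{\left(A \right)} = 12 + 2 \left(A - 2\right) \left(A - 4\right) = 12 + 2 \left(-2 + A\right) \left(-4 + A\right) = 12 + 2 \left(-4 + A\right) \left(-2 + A\right)$)
$w{\left(R \right)} = -9 + \frac{R^{\frac{3}{2}}}{6}$ ($w{\left(R \right)} = -9 + \frac{R}{6} \sqrt{R} = -9 + \frac{R^{\frac{3}{2}}}{6}$)
$- 471 K{\left(w{\left(T{\left(5 \right)} \right)} \right)} = - 471 \left(-9 + \frac{\left(28 - 60 + 2 \cdot 5^{2}\right)^{\frac{3}{2}}}{6}\right)^{2} = - 471 \left(-9 + \frac{\left(28 - 60 + 2 \cdot 25\right)^{\frac{3}{2}}}{6}\right)^{2} = - 471 \left(-9 + \frac{\left(28 - 60 + 50\right)^{\frac{3}{2}}}{6}\right)^{2} = - 471 \left(-9 + \frac{18^{\frac{3}{2}}}{6}\right)^{2} = - 471 \left(-9 + \frac{54 \sqrt{2}}{6}\right)^{2} = - 471 \left(-9 + 9 \sqrt{2}\right)^{2}$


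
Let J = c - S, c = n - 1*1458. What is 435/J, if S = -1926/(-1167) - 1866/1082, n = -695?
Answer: -91545315/453081082 ≈ -0.20205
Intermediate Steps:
S = -15615/210449 (S = -1926*(-1/1167) - 1866*1/1082 = 642/389 - 933/541 = -15615/210449 ≈ -0.074198)
c = -2153 (c = -695 - 1*1458 = -695 - 1458 = -2153)
J = -453081082/210449 (J = -2153 - 1*(-15615/210449) = -2153 + 15615/210449 = -453081082/210449 ≈ -2152.9)
435/J = 435/(-453081082/210449) = 435*(-210449/453081082) = -91545315/453081082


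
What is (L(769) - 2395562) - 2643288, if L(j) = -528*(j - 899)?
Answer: -4970210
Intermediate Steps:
L(j) = 474672 - 528*j (L(j) = -528*(-899 + j) = 474672 - 528*j)
(L(769) - 2395562) - 2643288 = ((474672 - 528*769) - 2395562) - 2643288 = ((474672 - 406032) - 2395562) - 2643288 = (68640 - 2395562) - 2643288 = -2326922 - 2643288 = -4970210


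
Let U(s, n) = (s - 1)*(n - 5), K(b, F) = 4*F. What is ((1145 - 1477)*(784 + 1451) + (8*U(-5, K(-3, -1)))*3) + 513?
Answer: -740211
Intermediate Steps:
U(s, n) = (-1 + s)*(-5 + n)
((1145 - 1477)*(784 + 1451) + (8*U(-5, K(-3, -1)))*3) + 513 = ((1145 - 1477)*(784 + 1451) + (8*(5 - 4*(-1) - 5*(-5) + (4*(-1))*(-5)))*3) + 513 = (-332*2235 + (8*(5 - 1*(-4) + 25 - 4*(-5)))*3) + 513 = (-742020 + (8*(5 + 4 + 25 + 20))*3) + 513 = (-742020 + (8*54)*3) + 513 = (-742020 + 432*3) + 513 = (-742020 + 1296) + 513 = -740724 + 513 = -740211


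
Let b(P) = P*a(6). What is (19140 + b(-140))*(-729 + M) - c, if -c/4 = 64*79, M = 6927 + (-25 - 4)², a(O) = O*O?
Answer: 99270124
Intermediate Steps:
a(O) = O²
M = 7768 (M = 6927 + (-29)² = 6927 + 841 = 7768)
b(P) = 36*P (b(P) = P*6² = P*36 = 36*P)
c = -20224 (c = -256*79 = -4*5056 = -20224)
(19140 + b(-140))*(-729 + M) - c = (19140 + 36*(-140))*(-729 + 7768) - 1*(-20224) = (19140 - 5040)*7039 + 20224 = 14100*7039 + 20224 = 99249900 + 20224 = 99270124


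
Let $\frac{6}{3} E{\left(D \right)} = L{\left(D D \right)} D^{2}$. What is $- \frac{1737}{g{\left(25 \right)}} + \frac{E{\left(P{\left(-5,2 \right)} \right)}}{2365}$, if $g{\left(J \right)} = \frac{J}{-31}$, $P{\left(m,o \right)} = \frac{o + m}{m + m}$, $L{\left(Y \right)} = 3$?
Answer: $\frac{1018785267}{473000} \approx 2153.9$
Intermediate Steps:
$P{\left(m,o \right)} = \frac{m + o}{2 m}$
$E{\left(D \right)} = \frac{3 D^{2}}{2}$
$g{\left(J \right)} = - \frac{J}{31}$ ($g{\left(J \right)} = J \left(- \frac{1}{31}\right) = - \frac{J}{31}$)
$- \frac{1737}{g{\left(25 \right)}} + \frac{E{\left(P{\left(-5,2 \right)} \right)}}{2365} = - \frac{1737}{\left(- \frac{1}{31}\right) 25} + \frac{\frac{3}{2} \left(\frac{-5 + 2}{2 \left(-5\right)}\right)^{2}}{2365} = - \frac{1737}{- \frac{25}{31}} + \frac{3 \left(\frac{1}{2} \left(- \frac{1}{5}\right) \left(-3\right)\right)^{2}}{2} \cdot \frac{1}{2365} = \left(-1737\right) \left(- \frac{31}{25}\right) + \frac{3 \left(\frac{3}{10}\right)^{2}}{2} \cdot \frac{1}{2365} = \frac{53847}{25} + \frac{3}{2} \cdot \frac{9}{100} \cdot \frac{1}{2365} = \frac{53847}{25} + \frac{27}{200} \cdot \frac{1}{2365} = \frac{53847}{25} + \frac{27}{473000} = \frac{1018785267}{473000}$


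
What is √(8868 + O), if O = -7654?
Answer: √1214 ≈ 34.843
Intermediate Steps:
√(8868 + O) = √(8868 - 7654) = √1214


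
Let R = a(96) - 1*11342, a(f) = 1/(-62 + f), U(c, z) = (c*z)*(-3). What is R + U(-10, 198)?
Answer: -183667/34 ≈ -5402.0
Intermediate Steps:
U(c, z) = -3*c*z
R = -385627/34 (R = 1/(-62 + 96) - 1*11342 = 1/34 - 11342 = -385627/34 ≈ -11342.)
R + U(-10, 198) = -385627/34 - 3*(-10)*198 = -385627/34 + 5940 = -183667/34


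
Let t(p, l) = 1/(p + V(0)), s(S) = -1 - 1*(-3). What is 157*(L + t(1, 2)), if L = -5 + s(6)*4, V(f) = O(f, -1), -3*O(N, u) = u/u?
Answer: 1413/2 ≈ 706.50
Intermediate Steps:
O(N, u) = -1/3 (O(N, u) = -u/(3*u) = -1/3*1 = -1/3)
V(f) = -1/3
s(S) = 2 (s(S) = -1 + 3 = 2)
t(p, l) = 1/(-1/3 + p) (t(p, l) = 1/(p - 1/3) = 1/(-1/3 + p))
L = 3 (L = -5 + 2*4 = -5 + 8 = 3)
157*(L + t(1, 2)) = 157*(3 + 3/(-1 + 3*1)) = 157*(3 + 3/(-1 + 3)) = 157*(3 + 3/2) = 157*(9/2) = 1413/2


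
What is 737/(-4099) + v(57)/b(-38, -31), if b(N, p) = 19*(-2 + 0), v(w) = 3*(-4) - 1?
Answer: 25281/155762 ≈ 0.16231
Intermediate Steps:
v(w) = -13 (v(w) = -12 - 1 = -13)
b(N, p) = -38 (b(N, p) = 19*(-2) = -38)
737/(-4099) + v(57)/b(-38, -31) = 737/(-4099) - 13/(-38) = 737*(-1/4099) - 13*(-1/38) = -737/4099 + 13/38 = 25281/155762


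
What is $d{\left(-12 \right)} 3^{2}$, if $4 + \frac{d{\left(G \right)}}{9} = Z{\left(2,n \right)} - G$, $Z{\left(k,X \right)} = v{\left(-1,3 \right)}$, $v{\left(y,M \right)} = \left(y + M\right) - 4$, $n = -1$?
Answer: $486$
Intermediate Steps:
$v{\left(y,M \right)} = -4 + M + y$ ($v{\left(y,M \right)} = \left(M + y\right) - 4 = -4 + M + y$)
$Z{\left(k,X \right)} = -2$ ($Z{\left(k,X \right)} = -4 + 3 - 1 = -2$)
$d{\left(G \right)} = -54 - 9 G$ ($d{\left(G \right)} = -36 + 9 \left(-2 - G\right) = -36 - \left(18 + 9 G\right) = -54 - 9 G$)
$d{\left(-12 \right)} 3^{2} = \left(-54 - -108\right) 3^{2} = \left(-54 + 108\right) 9 = 54 \cdot 9 = 486$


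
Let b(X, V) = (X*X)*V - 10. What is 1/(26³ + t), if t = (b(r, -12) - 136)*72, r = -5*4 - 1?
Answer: -1/373960 ≈ -2.6741e-6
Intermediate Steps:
r = -21 (r = -20 - 1 = -21)
b(X, V) = -10 + V*X² (b(X, V) = X²*V - 10 = V*X² - 10 = -10 + V*X²)
t = -391536 (t = ((-10 - 12*(-21)²) - 136)*72 = ((-10 - 12*441) - 136)*72 = ((-10 - 5292) - 136)*72 = (-5302 - 136)*72 = -5438*72 = -391536)
1/(26³ + t) = 1/(26³ - 391536) = 1/(17576 - 391536) = 1/(-373960) = -1/373960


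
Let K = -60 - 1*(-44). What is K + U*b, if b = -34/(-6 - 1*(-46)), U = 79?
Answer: -1663/20 ≈ -83.150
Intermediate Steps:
K = -16 (K = -60 + 44 = -16)
b = -17/20 (b = -34/(-6 + 46) = -34/40 = -34*1/40 = -17/20 ≈ -0.85000)
K + U*b = -16 + 79*(-17/20) = -16 - 1343/20 = -1663/20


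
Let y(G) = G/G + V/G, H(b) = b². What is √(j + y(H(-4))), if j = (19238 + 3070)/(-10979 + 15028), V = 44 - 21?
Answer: √2084583111/16196 ≈ 2.8190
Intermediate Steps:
V = 23
y(G) = 1 + 23/G (y(G) = G/G + 23/G = 1 + 23/G)
j = 22308/4049 ≈ 5.5095
√(j + y(H(-4))) = √(22308/4049 + (23 + (-4)²)/((-4)²)) = √(22308/4049 + (23 + 16)/16) = √(22308/4049 + (1/16)*39) = √(22308/4049 + 39/16) = √(514839/64784) = √2084583111/16196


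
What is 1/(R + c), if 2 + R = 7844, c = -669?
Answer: 1/7173 ≈ 0.00013941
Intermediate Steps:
R = 7842 (R = -2 + 7844 = 7842)
1/(R + c) = 1/(7842 - 669) = 1/7173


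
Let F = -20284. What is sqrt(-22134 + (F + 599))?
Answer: I*sqrt(41819) ≈ 204.5*I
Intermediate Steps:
sqrt(-22134 + (F + 599)) = sqrt(-22134 + (-20284 + 599)) = sqrt(-22134 - 19685) = sqrt(-41819) = I*sqrt(41819)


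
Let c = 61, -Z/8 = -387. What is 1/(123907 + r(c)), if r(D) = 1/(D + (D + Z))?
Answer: 3218/398732727 ≈ 8.0706e-6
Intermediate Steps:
Z = 3096 (Z = -8*(-387) = 3096)
r(D) = 1/(3096 + 2*D) (r(D) = 1/(D + (D + 3096)) = 1/(D + (3096 + D)) = 1/(3096 + 2*D))
1/(123907 + r(c)) = 1/(123907 + 1/(2*(1548 + 61))) = 1/(123907 + (1/2)/1609) = 1/(123907 + (1/2)*(1/1609)) = 1/(123907 + 1/3218) = 1/(398732727/3218) = 3218/398732727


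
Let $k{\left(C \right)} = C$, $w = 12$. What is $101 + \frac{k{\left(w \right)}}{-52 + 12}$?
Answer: $\frac{1007}{10} \approx 100.7$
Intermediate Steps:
$101 + \frac{k{\left(w \right)}}{-52 + 12} = 101 + \frac{1}{-52 + 12} \cdot 12 = 101 + \frac{1}{-40} \cdot 12 = 101 - \frac{3}{10} = \frac{1007}{10}$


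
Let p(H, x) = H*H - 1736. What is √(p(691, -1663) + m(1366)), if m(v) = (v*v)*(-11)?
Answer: 7*I*√409179 ≈ 4477.7*I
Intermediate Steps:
m(v) = -11*v² (m(v) = v²*(-11) = -11*v²)
p(H, x) = -1736 + H² (p(H, x) = H² - 1736 = -1736 + H²)
√(p(691, -1663) + m(1366)) = √((-1736 + 691²) - 11*1366²) = √((-1736 + 477481) - 11*1865956) = √(475745 - 20525516) = √(-20049771) = 7*I*√409179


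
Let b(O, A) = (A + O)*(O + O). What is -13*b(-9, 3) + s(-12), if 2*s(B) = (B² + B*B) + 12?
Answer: -1254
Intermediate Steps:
b(O, A) = 2*O*(A + O) (b(O, A) = (A + O)*(2*O) = 2*O*(A + O))
s(B) = 6 + B² (s(B) = ((B² + B*B) + 12)/2 = ((B² + B²) + 12)/2 = (2*B² + 12)/2 = (12 + 2*B²)/2 = 6 + B²)
-13*b(-9, 3) + s(-12) = -26*(-9)*(3 - 9) + (6 + (-12)²) = -26*(-9)*(-6) + (6 + 144) = -13*108 + 150 = -1404 + 150 = -1254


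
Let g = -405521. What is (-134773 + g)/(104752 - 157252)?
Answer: 90049/8750 ≈ 10.291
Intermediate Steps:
(-134773 + g)/(104752 - 157252) = (-134773 - 405521)/(104752 - 157252) = -540294/(-52500) = -540294*(-1/52500) = 90049/8750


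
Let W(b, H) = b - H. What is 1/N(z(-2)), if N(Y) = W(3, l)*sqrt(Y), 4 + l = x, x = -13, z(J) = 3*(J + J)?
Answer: -I*sqrt(3)/120 ≈ -0.014434*I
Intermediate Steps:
z(J) = 6*J (z(J) = 3*(2*J) = 6*J)
l = -17 (l = -4 - 13 = -17)
N(Y) = 20*sqrt(Y) (N(Y) = (3 - 1*(-17))*sqrt(Y) = (3 + 17)*sqrt(Y) = 20*sqrt(Y))
1/N(z(-2)) = 1/(20*sqrt(6*(-2))) = 1/(20*sqrt(-12)) = 1/(20*(2*I*sqrt(3))) = 1/(40*I*sqrt(3)) = -I*sqrt(3)/120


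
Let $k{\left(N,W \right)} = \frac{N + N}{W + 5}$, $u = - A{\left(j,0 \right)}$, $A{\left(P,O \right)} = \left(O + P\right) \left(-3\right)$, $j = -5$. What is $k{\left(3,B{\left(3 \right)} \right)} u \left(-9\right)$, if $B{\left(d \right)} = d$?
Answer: $\frac{405}{4} \approx 101.25$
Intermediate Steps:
$A{\left(P,O \right)} = - 3 O - 3 P$
$u = -15$ ($u = - (\left(-3\right) 0 - -15) = - (0 + 15) = \left(-1\right) 15 = -15$)
$k{\left(N,W \right)} = \frac{2 N}{5 + W}$
$k{\left(3,B{\left(3 \right)} \right)} u \left(-9\right) = 2 \cdot 3 \frac{1}{5 + 3} \left(-15\right) \left(-9\right) = 2 \cdot 3 \cdot \frac{1}{8} \left(-15\right) \left(-9\right) = \frac{3}{4} \left(-15\right) \left(-9\right) = \left(- \frac{45}{4}\right) \left(-9\right) = \frac{405}{4}$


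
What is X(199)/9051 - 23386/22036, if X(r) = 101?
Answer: -14960075/14246274 ≈ -1.0501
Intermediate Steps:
X(199)/9051 - 23386/22036 = 101/9051 - 23386/22036 = 101*(1/9051) - 23386*1/22036 = 101/9051 - 11693/11018 = -14960075/14246274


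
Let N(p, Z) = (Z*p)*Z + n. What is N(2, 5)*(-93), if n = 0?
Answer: -4650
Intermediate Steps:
N(p, Z) = p*Z² (N(p, Z) = (Z*p)*Z + 0 = p*Z² + 0 = p*Z²)
N(2, 5)*(-93) = (2*5²)*(-93) = (2*25)*(-93) = 50*(-93) = -4650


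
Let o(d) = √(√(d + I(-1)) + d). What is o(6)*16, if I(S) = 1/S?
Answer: 16*√(6 + √5) ≈ 45.918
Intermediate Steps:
I(S) = 1/S
o(d) = √(d + √(-1 + d)) (o(d) = √(√(d + 1/(-1)) + d) = √(√(d - 1) + d) = √(√(-1 + d) + d) = √(d + √(-1 + d)))
o(6)*16 = √(6 + √(-1 + 6))*16 = √(6 + √5)*16 = 16*√(6 + √5)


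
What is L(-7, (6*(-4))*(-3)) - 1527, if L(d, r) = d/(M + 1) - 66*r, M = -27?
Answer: -163247/26 ≈ -6278.7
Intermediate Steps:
L(d, r) = -66*r - d/26 (L(d, r) = d/(-27 + 1) - 66*r = d/(-26) - 66*r = -d/26 - 66*r = -66*r - d/26)
L(-7, (6*(-4))*(-3)) - 1527 = (-66*6*(-4)*(-3) - 1/26*(-7)) - 1527 = (-(-1584)*(-3) + 7/26) - 1527 = (-66*72 + 7/26) - 1527 = (-4752 + 7/26) - 1527 = -123545/26 - 1527 = -163247/26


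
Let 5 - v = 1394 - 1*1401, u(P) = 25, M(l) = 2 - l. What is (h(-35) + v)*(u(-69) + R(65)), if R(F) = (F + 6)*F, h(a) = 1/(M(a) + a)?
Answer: 58000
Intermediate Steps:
h(a) = ½ (h(a) = 1/((2 - a) + a) = 1/2 = ½)
v = 12 (v = 5 - (1394 - 1*1401) = 5 - (1394 - 1401) = 5 - 1*(-7) = 5 + 7 = 12)
R(F) = F*(6 + F) (R(F) = (6 + F)*F = F*(6 + F))
(h(-35) + v)*(u(-69) + R(65)) = (½ + 12)*(25 + 65*(6 + 65)) = 25*(25 + 65*71)/2 = 25*(25 + 4615)/2 = (25/2)*4640 = 58000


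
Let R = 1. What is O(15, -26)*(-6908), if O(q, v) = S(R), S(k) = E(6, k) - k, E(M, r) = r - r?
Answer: 6908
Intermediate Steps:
E(M, r) = 0
S(k) = -k (S(k) = 0 - k = -k)
O(q, v) = -1 (O(q, v) = -1*1 = -1)
O(15, -26)*(-6908) = -1*(-6908) = 6908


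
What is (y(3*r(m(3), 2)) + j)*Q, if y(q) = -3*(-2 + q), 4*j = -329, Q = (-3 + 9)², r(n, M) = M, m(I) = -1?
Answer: -3393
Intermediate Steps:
Q = 36 (Q = 6² = 36)
j = -329/4 (j = (¼)*(-329) = -329/4 ≈ -82.250)
y(q) = 6 - 3*q
(y(3*r(m(3), 2)) + j)*Q = ((6 - 9*2) - 329/4)*36 = ((6 - 3*6) - 329/4)*36 = ((6 - 18) - 329/4)*36 = (-12 - 329/4)*36 = -377/4*36 = -3393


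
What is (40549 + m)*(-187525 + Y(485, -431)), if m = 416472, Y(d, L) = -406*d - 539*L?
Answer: -69524776646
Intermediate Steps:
Y(d, L) = -539*L - 406*d
(40549 + m)*(-187525 + Y(485, -431)) = (40549 + 416472)*(-187525 + (-539*(-431) - 406*485)) = 457021*(-187525 + (232309 - 196910)) = 457021*(-187525 + 35399) = 457021*(-152126) = -69524776646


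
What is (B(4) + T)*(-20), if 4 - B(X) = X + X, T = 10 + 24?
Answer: -600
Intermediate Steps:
T = 34
B(X) = 4 - 2*X (B(X) = 4 - (X + X) = 4 - 2*X)
(B(4) + T)*(-20) = ((4 - 2*4) + 34)*(-20) = ((4 - 8) + 34)*(-20) = (-4 + 34)*(-20) = 30*(-20) = -600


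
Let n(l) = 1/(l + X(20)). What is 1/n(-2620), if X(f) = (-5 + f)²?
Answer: -2395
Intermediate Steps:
n(l) = 1/(225 + l) (n(l) = 1/(l + (-5 + 20)²) = 1/(l + 15²) = 1/(l + 225) = 1/(225 + l))
1/n(-2620) = 1/(1/(225 - 2620)) = 1/(1/(-2395)) = 1/(-1/2395) = -2395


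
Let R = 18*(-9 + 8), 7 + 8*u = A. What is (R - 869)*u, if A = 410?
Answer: -357461/8 ≈ -44683.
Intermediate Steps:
u = 403/8 (u = -7/8 + (1/8)*410 = -7/8 + 205/4 = 403/8 ≈ 50.375)
R = -18 (R = 18*(-1) = -18)
(R - 869)*u = (-18 - 869)*(403/8) = -887*403/8 = -357461/8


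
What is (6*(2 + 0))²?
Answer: 144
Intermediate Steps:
(6*(2 + 0))² = (6*2)² = 12² = 144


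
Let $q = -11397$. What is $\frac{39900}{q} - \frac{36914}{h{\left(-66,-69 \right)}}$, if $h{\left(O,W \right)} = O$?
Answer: $\frac{69679243}{125367} \approx 555.8$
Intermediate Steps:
$\frac{39900}{q} - \frac{36914}{h{\left(-66,-69 \right)}} = \frac{39900}{-11397} - \frac{36914}{-66} = 39900 \left(- \frac{1}{11397}\right) - - \frac{18457}{33} = - \frac{13300}{3799} + \frac{18457}{33} = \frac{69679243}{125367}$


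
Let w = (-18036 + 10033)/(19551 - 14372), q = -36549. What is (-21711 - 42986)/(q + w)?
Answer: 335065763/189295274 ≈ 1.7701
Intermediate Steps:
w = -8003/5179 ≈ -1.5453
(-21711 - 42986)/(q + w) = (-21711 - 42986)/(-36549 - 8003/5179) = -64697/(-189295274/5179) = -64697*(-5179/189295274) = 335065763/189295274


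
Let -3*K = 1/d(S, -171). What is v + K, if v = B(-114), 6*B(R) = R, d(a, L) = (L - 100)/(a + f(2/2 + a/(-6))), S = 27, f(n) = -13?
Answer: -15433/813 ≈ -18.983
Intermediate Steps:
d(a, L) = (-100 + L)/(-13 + a) (d(a, L) = (L - 100)/(a - 13) = (-100 + L)/(-13 + a))
K = 14/813 (K = -(-13 + 27)/(-100 - 171)/3 = -1/(3*(-271/14)) = -⅓*(-14/271) = 14/813 ≈ 0.017220)
B(R) = R/6
v = -19 (v = (⅙)*(-114) = -19)
v + K = -19 + 14/813 = -15433/813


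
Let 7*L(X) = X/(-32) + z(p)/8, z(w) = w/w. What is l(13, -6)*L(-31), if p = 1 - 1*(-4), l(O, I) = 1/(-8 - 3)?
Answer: -5/352 ≈ -0.014205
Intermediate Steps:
l(O, I) = -1/11 (l(O, I) = 1/(-11) = -1/11)
p = 5 (p = 1 + 4 = 5)
z(w) = 1
L(X) = 1/56 - X/224 (L(X) = (X/(-32) + 1/8)/7 = (X*(-1/32) + 1*(⅛))/7 = (-X/32 + ⅛)/7 = (⅛ - X/32)/7 = 1/56 - X/224)
l(13, -6)*L(-31) = -(1/56 - 1/224*(-31))/11 = -(1/56 + 31/224)/11 = -1/11*5/32 = -5/352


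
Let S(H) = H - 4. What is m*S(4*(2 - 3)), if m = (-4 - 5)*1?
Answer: 72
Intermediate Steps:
S(H) = -4 + H
m = -9 (m = -9*1 = -9)
m*S(4*(2 - 3)) = -9*(-4 + 4*(2 - 3)) = -9*(-4 + 4*(-1)) = -9*(-4 - 4) = -9*(-8) = 72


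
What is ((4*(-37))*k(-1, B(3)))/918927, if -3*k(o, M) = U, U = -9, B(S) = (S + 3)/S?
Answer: -148/306309 ≈ -0.00048317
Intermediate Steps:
B(S) = (3 + S)/S
k(o, M) = 3 (k(o, M) = -⅓*(-9) = 3)
((4*(-37))*k(-1, B(3)))/918927 = ((4*(-37))*3)/918927 = -148*3*(1/918927) = -444*1/918927 = -148/306309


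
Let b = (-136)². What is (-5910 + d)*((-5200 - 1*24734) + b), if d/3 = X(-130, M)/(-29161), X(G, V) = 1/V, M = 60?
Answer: 19712421919519/291610 ≈ 6.7599e+7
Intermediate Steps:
b = 18496
d = -1/583220 (d = 3*(1/(60*(-29161))) = 3*((1/60)*(-1/29161)) = 3*(-1/1749660) = -1/583220 ≈ -1.7146e-6)
(-5910 + d)*((-5200 - 1*24734) + b) = (-5910 - 1/583220)*((-5200 - 1*24734) + 18496) = -3446830201*((-5200 - 24734) + 18496)/583220 = -3446830201*(-29934 + 18496)/583220 = -3446830201/583220*(-11438) = 19712421919519/291610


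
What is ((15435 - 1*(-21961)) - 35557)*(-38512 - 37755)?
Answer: -140255013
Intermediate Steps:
((15435 - 1*(-21961)) - 35557)*(-38512 - 37755) = ((15435 + 21961) - 35557)*(-76267) = (37396 - 35557)*(-76267) = 1839*(-76267) = -140255013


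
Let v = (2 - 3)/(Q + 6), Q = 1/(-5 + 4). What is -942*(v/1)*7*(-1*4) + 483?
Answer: -23961/5 ≈ -4792.2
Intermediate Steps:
Q = -1 (Q = 1/(-1) = -1)
v = -1/5 (v = (2 - 3)/(-1 + 6) = -1/5 ≈ -0.20000)
-942*(v/1)*7*(-1*4) + 483 = -942*-1/5/1*7*(-1*4) + 483 = -942*-1/5*1*7*(-4) + 483 = -942*(-1/5*7)*(-4) + 483 = -(-6594)*(-4)/5 + 483 = -942*28/5 + 483 = -26376/5 + 483 = -23961/5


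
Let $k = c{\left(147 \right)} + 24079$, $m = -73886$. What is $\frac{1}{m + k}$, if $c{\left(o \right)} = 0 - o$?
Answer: $- \frac{1}{49954} \approx -2.0018 \cdot 10^{-5}$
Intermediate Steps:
$c{\left(o \right)} = - o$
$k = 23932$ ($k = \left(-1\right) 147 + 24079 = -147 + 24079 = 23932$)
$\frac{1}{m + k} = \frac{1}{-73886 + 23932} = \frac{1}{-49954} = - \frac{1}{49954}$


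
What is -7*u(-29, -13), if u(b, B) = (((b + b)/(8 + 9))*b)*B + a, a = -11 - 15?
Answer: 156156/17 ≈ 9185.6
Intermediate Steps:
a = -26
u(b, B) = -26 + 2*B*b**2/17 (u(b, B) = (((b + b)/(8 + 9))*b)*B - 26 = (((2*b)/17)*b)*B - 26 = (((2*b)*(1/17))*b)*B - 26 = ((2*b/17)*b)*B - 26 = (2*b**2/17)*B - 26 = 2*B*b**2/17 - 26 = -26 + 2*B*b**2/17)
-7*u(-29, -13) = -7*(-26 + (2/17)*(-13)*(-29)**2) = -7*(-26 + (2/17)*(-13)*841) = -7*(-26 - 21866/17) = -7*(-22308/17) = 156156/17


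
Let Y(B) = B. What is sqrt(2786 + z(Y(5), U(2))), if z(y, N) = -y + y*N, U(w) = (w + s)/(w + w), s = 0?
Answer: sqrt(11134)/2 ≈ 52.759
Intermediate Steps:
U(w) = 1/2 (U(w) = (w + 0)/(w + w) = w/((2*w)) = w*(1/(2*w)) = 1/2)
z(y, N) = -y + N*y
sqrt(2786 + z(Y(5), U(2))) = sqrt(2786 + 5*(-1 + 1/2)) = sqrt(2786 + 5*(-1/2)) = sqrt(2786 - 5/2) = sqrt(5567/2) = sqrt(11134)/2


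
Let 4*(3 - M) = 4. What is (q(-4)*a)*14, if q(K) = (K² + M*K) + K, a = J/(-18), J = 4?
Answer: -112/9 ≈ -12.444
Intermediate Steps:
M = 2 (M = 3 - ¼*4 = 3 - 1 = 2)
a = -2/9 (a = 4/(-18) = 4*(-1/18) = -2/9 ≈ -0.22222)
q(K) = K² + 3*K (q(K) = (K² + 2*K) + K = K² + 3*K)
(q(-4)*a)*14 = (-4*(3 - 4)*(-2/9))*14 = (-4*(-1)*(-2/9))*14 = (4*(-2/9))*14 = -8/9*14 = -112/9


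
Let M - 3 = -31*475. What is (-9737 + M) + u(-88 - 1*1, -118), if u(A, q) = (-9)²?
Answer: -24378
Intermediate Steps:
M = -14722 (M = 3 - 31*475 = 3 - 14725 = -14722)
u(A, q) = 81
(-9737 + M) + u(-88 - 1*1, -118) = (-9737 - 14722) + 81 = -24459 + 81 = -24378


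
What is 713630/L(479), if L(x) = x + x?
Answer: 356815/479 ≈ 744.92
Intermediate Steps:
L(x) = 2*x
713630/L(479) = 713630/((2*479)) = 713630/958 = 713630*(1/958) = 356815/479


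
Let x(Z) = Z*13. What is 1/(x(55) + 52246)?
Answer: 1/52961 ≈ 1.8882e-5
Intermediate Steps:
x(Z) = 13*Z
1/(x(55) + 52246) = 1/(13*55 + 52246) = 1/(715 + 52246) = 1/52961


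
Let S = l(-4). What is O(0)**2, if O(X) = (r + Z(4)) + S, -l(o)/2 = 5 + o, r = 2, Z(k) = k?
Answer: 16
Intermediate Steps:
l(o) = -10 - 2*o (l(o) = -2*(5 + o) = -10 - 2*o)
S = -2 (S = -10 - 2*(-4) = -10 + 8 = -2)
O(X) = 4 (O(X) = (2 + 4) - 2 = 6 - 2 = 4)
O(0)**2 = 4**2 = 16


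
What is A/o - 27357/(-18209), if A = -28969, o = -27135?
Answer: 1269828716/494101215 ≈ 2.5700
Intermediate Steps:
A/o - 27357/(-18209) = -28969/(-27135) - 27357/(-18209) = -28969*(-1/27135) - 27357*(-1/18209) = 28969/27135 + 27357/18209 = 1269828716/494101215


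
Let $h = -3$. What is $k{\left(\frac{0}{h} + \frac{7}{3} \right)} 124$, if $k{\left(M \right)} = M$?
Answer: $\frac{868}{3} \approx 289.33$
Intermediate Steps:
$k{\left(\frac{0}{h} + \frac{7}{3} \right)} 124 = \left(\frac{0}{-3} + \frac{7}{3}\right) 124 = \left(0 \left(- \frac{1}{3}\right) + 7 \cdot \frac{1}{3}\right) 124 = \left(0 + \frac{7}{3}\right) 124 = \frac{7}{3} \cdot 124 = \frac{868}{3}$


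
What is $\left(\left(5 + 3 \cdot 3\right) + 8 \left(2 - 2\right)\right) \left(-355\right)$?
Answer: $-4970$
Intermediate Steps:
$\left(\left(5 + 3 \cdot 3\right) + 8 \left(2 - 2\right)\right) \left(-355\right) = \left(\left(5 + 9\right) + 8 \cdot 0\right) \left(-355\right) = \left(14 + 0\right) \left(-355\right) = 14 \left(-355\right) = -4970$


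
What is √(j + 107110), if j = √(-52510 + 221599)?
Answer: √(107110 + √169089) ≈ 327.90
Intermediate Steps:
j = √169089 ≈ 411.20
√(j + 107110) = √(√169089 + 107110) = √(107110 + √169089)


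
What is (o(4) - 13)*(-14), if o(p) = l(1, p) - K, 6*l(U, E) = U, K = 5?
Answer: 749/3 ≈ 249.67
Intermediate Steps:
l(U, E) = U/6
o(p) = -29/6 (o(p) = (⅙)*1 - 1*5 = ⅙ - 5 = -29/6)
(o(4) - 13)*(-14) = (-29/6 - 13)*(-14) = -107/6*(-14) = 749/3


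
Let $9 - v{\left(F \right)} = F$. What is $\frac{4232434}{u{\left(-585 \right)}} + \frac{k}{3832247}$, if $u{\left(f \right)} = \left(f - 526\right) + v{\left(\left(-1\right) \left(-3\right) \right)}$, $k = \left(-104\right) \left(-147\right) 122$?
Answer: $- \frac{16217671523918}{4234632935} \approx -3829.8$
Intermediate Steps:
$v{\left(F \right)} = 9 - F$
$k = 1865136$ ($k = 15288 \cdot 122 = 1865136$)
$u{\left(f \right)} = -520 + f$ ($u{\left(f \right)} = \left(f - 526\right) + \left(9 - \left(-1\right) \left(-3\right)\right) = \left(-526 + f\right) + \left(9 - 3\right) = \left(-526 + f\right) + 6 = -520 + f$)
$\frac{4232434}{u{\left(-585 \right)}} + \frac{k}{3832247} = \frac{4232434}{-520 - 585} + \frac{1865136}{3832247} = \frac{4232434}{-1105} + 1865136 \cdot \frac{1}{3832247} = 4232434 \left(- \frac{1}{1105}\right) + \frac{1865136}{3832247} = - \frac{4232434}{1105} + \frac{1865136}{3832247} = - \frac{16217671523918}{4234632935}$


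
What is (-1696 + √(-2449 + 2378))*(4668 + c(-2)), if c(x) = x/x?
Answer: -7918624 + 4669*I*√71 ≈ -7.9186e+6 + 39342.0*I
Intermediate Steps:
c(x) = 1
(-1696 + √(-2449 + 2378))*(4668 + c(-2)) = (-1696 + √(-2449 + 2378))*(4668 + 1) = (-1696 + √(-71))*4669 = (-1696 + I*√71)*4669 = -7918624 + 4669*I*√71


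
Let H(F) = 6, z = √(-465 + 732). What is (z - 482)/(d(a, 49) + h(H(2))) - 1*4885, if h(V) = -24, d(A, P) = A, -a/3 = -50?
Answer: -307996/63 + √267/126 ≈ -4888.7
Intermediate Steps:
a = 150 (a = -3*(-50) = 150)
z = √267 ≈ 16.340
(z - 482)/(d(a, 49) + h(H(2))) - 1*4885 = (√267 - 482)/(150 - 24) - 1*4885 = (-482 + √267)/126 - 4885 = (-482 + √267)*(1/126) - 4885 = (-241/63 + √267/126) - 4885 = -307996/63 + √267/126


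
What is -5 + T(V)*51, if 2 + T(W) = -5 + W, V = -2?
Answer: -464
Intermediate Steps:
T(W) = -7 + W (T(W) = -2 + (-5 + W) = -7 + W)
-5 + T(V)*51 = -5 + (-7 - 2)*51 = -5 - 9*51 = -5 - 459 = -464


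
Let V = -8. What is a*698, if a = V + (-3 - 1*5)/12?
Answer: -18148/3 ≈ -6049.3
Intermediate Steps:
a = -26/3 (a = -8 + (-3 - 1*5)/12 = -8 + (-3 - 5)*(1/12) = -8 - 8*1/12 = -8 - ⅔ = -26/3 ≈ -8.6667)
a*698 = -26/3*698 = -18148/3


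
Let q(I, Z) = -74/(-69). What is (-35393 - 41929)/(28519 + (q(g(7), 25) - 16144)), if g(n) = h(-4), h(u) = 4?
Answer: -5335218/853949 ≈ -6.2477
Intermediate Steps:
g(n) = 4
q(I, Z) = 74/69 (q(I, Z) = -74*(-1/69) = 74/69)
(-35393 - 41929)/(28519 + (q(g(7), 25) - 16144)) = (-35393 - 41929)/(28519 + (74/69 - 16144)) = -77322/(28519 - 1113862/69) = -77322/853949/69 = -77322*69/853949 = -5335218/853949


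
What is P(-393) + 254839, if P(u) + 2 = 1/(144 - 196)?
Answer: 13251523/52 ≈ 2.5484e+5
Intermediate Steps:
P(u) = -105/52 (P(u) = -2 + 1/(144 - 196) = -2 + 1/(-52) = -2 - 1/52 = -105/52)
P(-393) + 254839 = -105/52 + 254839 = 13251523/52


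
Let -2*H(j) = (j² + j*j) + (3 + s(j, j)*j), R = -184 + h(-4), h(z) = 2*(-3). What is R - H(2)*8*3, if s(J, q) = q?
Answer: -10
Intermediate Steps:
h(z) = -6
R = -190 (R = -184 - 6 = -190)
H(j) = -3/2 - 3*j²/2 (H(j) = -((j² + j*j) + (3 + j*j))/2 = -((j² + j²) + (3 + j²))/2 = -(2*j² + (3 + j²))/2 = -(3 + 3*j²)/2 = -3/2 - 3*j²/2)
R - H(2)*8*3 = -190 - (-3/2 - 3/2*2²)*8*3 = -190 - (-3/2 - 3/2*4)*8*3 = -190 - (-3/2 - 6)*8*3 = -190 - (-15/2*8)*3 = -190 - (-60)*3 = -190 - 1*(-180) = -190 + 180 = -10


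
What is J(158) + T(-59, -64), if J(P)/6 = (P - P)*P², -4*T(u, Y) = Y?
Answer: 16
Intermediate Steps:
T(u, Y) = -Y/4
J(P) = 0 (J(P) = 6*((P - P)*P²) = 6*(0*P²) = 6*0 = 0)
J(158) + T(-59, -64) = 0 - ¼*(-64) = 0 + 16 = 16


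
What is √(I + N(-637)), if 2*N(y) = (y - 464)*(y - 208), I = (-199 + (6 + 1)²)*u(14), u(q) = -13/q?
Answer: √91201110/14 ≈ 682.14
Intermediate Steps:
I = 975/7 (I = (-199 + (6 + 1)²)*(-13/14) = (-199 + 7²)*(-13*1/14) = (-199 + 49)*(-13/14) = -150*(-13/14) = 975/7 ≈ 139.29)
N(y) = (-464 + y)*(-208 + y)/2 (N(y) = ((y - 464)*(y - 208))/2 = ((-464 + y)*(-208 + y))/2 = (-464 + y)*(-208 + y)/2)
√(I + N(-637)) = √(975/7 + (48256 + (½)*(-637)² - 336*(-637))) = √(975/7 + (48256 + (½)*405769 + 214032)) = √(975/7 + (48256 + 405769/2 + 214032)) = √(975/7 + 930345/2) = √(6514365/14) = √91201110/14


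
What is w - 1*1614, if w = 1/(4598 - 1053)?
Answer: -5721629/3545 ≈ -1614.0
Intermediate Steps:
w = 1/3545 ≈ 0.00028209
w - 1*1614 = 1/3545 - 1*1614 = 1/3545 - 1614 = -5721629/3545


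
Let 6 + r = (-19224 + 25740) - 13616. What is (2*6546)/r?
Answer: -6546/3553 ≈ -1.8424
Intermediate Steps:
r = -7106 (r = -6 + ((-19224 + 25740) - 13616) = -6 + (6516 - 13616) = -6 - 7100 = -7106)
(2*6546)/r = (2*6546)/(-7106) = 13092*(-1/7106) = -6546/3553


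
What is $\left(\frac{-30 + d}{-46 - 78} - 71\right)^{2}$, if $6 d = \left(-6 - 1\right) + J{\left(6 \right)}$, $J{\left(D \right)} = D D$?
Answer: $\frac{2774444929}{553536} \approx 5012.2$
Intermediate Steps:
$J{\left(D \right)} = D^{2}$
$d = \frac{29}{6}$ ($d = \frac{\left(-6 - 1\right) + 6^{2}}{6} = \frac{-7 + 36}{6} = \frac{1}{6} \cdot 29 = \frac{29}{6} \approx 4.8333$)
$\left(\frac{-30 + d}{-46 - 78} - 71\right)^{2} = \left(\frac{-30 + \frac{29}{6}}{-46 - 78} - 71\right)^{2} = \left(- \frac{151}{6 \left(-124\right)} - 71\right)^{2} = \left(\left(- \frac{151}{6}\right) \left(- \frac{1}{124}\right) - 71\right)^{2} = \left(\frac{151}{744} - 71\right)^{2} = \left(- \frac{52673}{744}\right)^{2} = \frac{2774444929}{553536}$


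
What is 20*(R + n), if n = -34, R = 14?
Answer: -400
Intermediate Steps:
20*(R + n) = 20*(14 - 34) = 20*(-20) = -400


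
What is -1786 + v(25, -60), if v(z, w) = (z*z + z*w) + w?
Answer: -2721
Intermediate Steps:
v(z, w) = w + z² + w*z (v(z, w) = (z² + w*z) + w = w + z² + w*z)
-1786 + v(25, -60) = -1786 + (-60 + 25² - 60*25) = -1786 + (-60 + 625 - 1500) = -1786 - 935 = -2721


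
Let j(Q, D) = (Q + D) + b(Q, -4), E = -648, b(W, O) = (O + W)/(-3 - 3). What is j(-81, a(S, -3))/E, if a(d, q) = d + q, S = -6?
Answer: 455/3888 ≈ 0.11703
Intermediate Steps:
b(W, O) = -O/6 - W/6 (b(W, O) = (O + W)/(-6) = (O + W)*(-1/6) = -O/6 - W/6)
j(Q, D) = 2/3 + D + 5*Q/6 (j(Q, D) = (Q + D) + (-1/6*(-4) - Q/6) = (D + Q) + (2/3 - Q/6) = 2/3 + D + 5*Q/6)
j(-81, a(S, -3))/E = (2/3 + (-6 - 3) + (5/6)*(-81))/(-648) = (2/3 - 9 - 135/2)*(-1/648) = -455/6*(-1/648) = 455/3888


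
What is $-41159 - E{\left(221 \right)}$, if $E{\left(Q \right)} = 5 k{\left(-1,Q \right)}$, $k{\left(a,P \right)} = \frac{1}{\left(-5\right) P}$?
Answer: $- \frac{9096138}{221} \approx -41159.0$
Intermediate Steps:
$k{\left(a,P \right)} = - \frac{1}{5 P}$
$E{\left(Q \right)} = - \frac{1}{Q}$ ($E{\left(Q \right)} = 5 \left(- \frac{1}{5 Q}\right) = - \frac{1}{Q}$)
$-41159 - E{\left(221 \right)} = -41159 - - \frac{1}{221} = -41159 + \frac{1}{221} = - \frac{9096138}{221}$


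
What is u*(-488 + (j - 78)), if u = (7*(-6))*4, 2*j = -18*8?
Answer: 107184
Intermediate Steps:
j = -72 (j = (-18*8)/2 = (1/2)*(-144) = -72)
u = -168 (u = -42*4 = -168)
u*(-488 + (j - 78)) = -168*(-488 + (-72 - 78)) = -168*(-488 - 150) = -168*(-638) = 107184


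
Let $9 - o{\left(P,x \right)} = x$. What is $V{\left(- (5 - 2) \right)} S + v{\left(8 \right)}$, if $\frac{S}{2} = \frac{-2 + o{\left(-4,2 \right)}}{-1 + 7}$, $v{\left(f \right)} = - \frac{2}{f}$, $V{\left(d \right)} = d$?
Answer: $- \frac{21}{4} \approx -5.25$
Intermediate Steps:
$o{\left(P,x \right)} = 9 - x$
$S = \frac{5}{3}$ ($S = 2 \frac{-2 + \left(9 - 2\right)}{-1 + 7} = 2 \frac{-2 + \left(9 - 2\right)}{6} = 2 \left(-2 + 7\right) \frac{1}{6} = 2 \cdot 5 \cdot \frac{1}{6} = 2 \cdot \frac{5}{6} = \frac{5}{3} \approx 1.6667$)
$V{\left(- (5 - 2) \right)} S + v{\left(8 \right)} = - (5 - 2) \frac{5}{3} - \frac{2}{8} = \left(-1\right) 3 \cdot \frac{5}{3} - \frac{1}{4} = \left(-3\right) \frac{5}{3} - \frac{1}{4} = -5 - \frac{1}{4} = - \frac{21}{4}$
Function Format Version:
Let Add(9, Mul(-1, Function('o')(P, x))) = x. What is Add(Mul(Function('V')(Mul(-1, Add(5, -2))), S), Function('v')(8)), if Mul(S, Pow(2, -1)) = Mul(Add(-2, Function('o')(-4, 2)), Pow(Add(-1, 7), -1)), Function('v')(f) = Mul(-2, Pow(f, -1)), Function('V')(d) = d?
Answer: Rational(-21, 4) ≈ -5.2500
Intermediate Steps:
Function('o')(P, x) = Add(9, Mul(-1, x))
S = Rational(5, 3) (S = Mul(2, Mul(Add(-2, Add(9, Mul(-1, 2))), Pow(Add(-1, 7), -1))) = Mul(2, Mul(Add(-2, Add(9, -2)), Pow(6, -1))) = Mul(2, Mul(Add(-2, 7), Rational(1, 6))) = Mul(2, Mul(5, Rational(1, 6))) = Mul(2, Rational(5, 6)) = Rational(5, 3) ≈ 1.6667)
Add(Mul(Function('V')(Mul(-1, Add(5, -2))), S), Function('v')(8)) = Add(Mul(Mul(-1, Add(5, -2)), Rational(5, 3)), Mul(-2, Pow(8, -1))) = Add(Mul(Mul(-1, 3), Rational(5, 3)), Mul(-2, Rational(1, 8))) = Add(Mul(-3, Rational(5, 3)), Rational(-1, 4)) = Add(-5, Rational(-1, 4)) = Rational(-21, 4)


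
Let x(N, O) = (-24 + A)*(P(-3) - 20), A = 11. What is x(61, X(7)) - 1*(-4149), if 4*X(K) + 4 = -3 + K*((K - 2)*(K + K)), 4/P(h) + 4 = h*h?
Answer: 21993/5 ≈ 4398.6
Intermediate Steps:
P(h) = 4/(-4 + h²) (P(h) = 4/(-4 + h*h) = 4/(-4 + h²))
X(K) = -7/4 + K²*(-2 + K)/2 (X(K) = -1 + (-3 + K*((K - 2)*(K + K)))/4 = -1 + (-3 + K*((-2 + K)*(2*K)))/4 = -1 + (-3 + K*(2*K*(-2 + K)))/4 = -1 + (-3 + 2*K²*(-2 + K))/4 = -1 + (-¾ + K²*(-2 + K)/2) = -7/4 + K²*(-2 + K)/2)
x(N, O) = 1248/5 (x(N, O) = (-24 + 11)*(4/(-4 + (-3)²) - 20) = -13*(4/(-4 + 9) - 20) = -13*(4/5 - 20) = -13*(4*(⅕) - 20) = -13*(⅘ - 20) = -13*(-96/5) = 1248/5)
x(61, X(7)) - 1*(-4149) = 1248/5 - 1*(-4149) = 1248/5 + 4149 = 21993/5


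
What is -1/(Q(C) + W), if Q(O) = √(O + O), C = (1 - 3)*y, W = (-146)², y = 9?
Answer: -5329/113592973 + 3*I/227185946 ≈ -4.6913e-5 + 1.3205e-8*I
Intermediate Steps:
W = 21316
C = -18 (C = (1 - 3)*9 = -2*9 = -18)
Q(O) = √2*√O (Q(O) = √(2*O) = √2*√O)
-1/(Q(C) + W) = -1/(√2*√(-18) + 21316) = -1/(√2*(3*I*√2) + 21316) = -1/(6*I + 21316) = -1/(21316 + 6*I) = -(21316 - 6*I)/454371892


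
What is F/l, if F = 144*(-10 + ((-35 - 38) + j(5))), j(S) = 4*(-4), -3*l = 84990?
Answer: 7128/14165 ≈ 0.50321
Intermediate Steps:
l = -28330 (l = -1/3*84990 = -28330)
j(S) = -16
F = -14256 (F = 144*(-10 + ((-35 - 38) - 16)) = 144*(-10 + (-73 - 16)) = 144*(-10 - 89) = 144*(-99) = -14256)
F/l = -14256/(-28330) = -14256*(-1/28330) = 7128/14165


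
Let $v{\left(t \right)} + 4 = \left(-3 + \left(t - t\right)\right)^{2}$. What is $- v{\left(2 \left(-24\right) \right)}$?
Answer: $-5$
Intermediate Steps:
$v{\left(t \right)} = 5$ ($v{\left(t \right)} = -4 + \left(-3 + \left(t - t\right)\right)^{2} = -4 + \left(-3 + 0\right)^{2} = -4 + \left(-3\right)^{2} = -4 + 9 = 5$)
$- v{\left(2 \left(-24\right) \right)} = \left(-1\right) 5 = -5$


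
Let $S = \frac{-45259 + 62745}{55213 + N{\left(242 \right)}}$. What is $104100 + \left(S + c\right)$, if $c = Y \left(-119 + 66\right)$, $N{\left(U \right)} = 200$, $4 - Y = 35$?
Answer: $\frac{5859554345}{55413} \approx 1.0574 \cdot 10^{5}$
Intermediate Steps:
$Y = -31$ ($Y = 4 - 35 = -31$)
$c = 1643$ ($c = - 31 \left(-119 + 66\right) = \left(-31\right) \left(-53\right) = 1643$)
$S = \frac{17486}{55413}$ ($S = \frac{-45259 + 62745}{55213 + 200} = \frac{17486}{55413} \approx 0.31556$)
$104100 + \left(S + c\right) = 104100 + \left(\frac{17486}{55413} + 1643\right) = 104100 + \frac{91061045}{55413} = \frac{5859554345}{55413}$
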